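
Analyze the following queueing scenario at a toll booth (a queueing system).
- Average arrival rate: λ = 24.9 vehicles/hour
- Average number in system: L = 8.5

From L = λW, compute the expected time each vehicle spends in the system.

Little's Law: L = λW, so W = L/λ
W = 8.5/24.9 = 0.3414 hours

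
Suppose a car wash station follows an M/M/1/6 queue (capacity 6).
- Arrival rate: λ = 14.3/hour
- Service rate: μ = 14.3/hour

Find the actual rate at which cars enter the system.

ρ = λ/μ = 14.3/14.3 = 1 exactly.
With ρ = 1 the usual (1-ρ)/(1-ρ^(K+1)) form is 0/0; instead every state 0..K is equally likely.
P₀ = 1/(K+1) = 1/7 = 0.1429
P_K = P₀×ρ^K = P₀ = 0.1429
λ_eff = λ(1-P_K) = 14.3 × (1 - 0.14286) = 14.3 × 0.85714 = 12.2571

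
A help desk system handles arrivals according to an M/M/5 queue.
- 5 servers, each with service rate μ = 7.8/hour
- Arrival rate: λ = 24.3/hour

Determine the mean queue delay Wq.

Traffic intensity: ρ = λ/(cμ) = 24.3/(5×7.8) = 0.6231
Since ρ = 0.6231 < 1, system is stable.
Offered load a = λ/μ = cρ = 24.3/7.8 = 3.1154
P₀ = [ Σₙ₌₀^4 aⁿ/n! + a^5/(5!(1-ρ)) ]⁻¹
Σ = a^0/0! + a^1/1! + a^2/2! + a^3/3! + a^4/4! = 1.00000 + 3.11538 + 4.85281 + 5.03946 + 3.92496 = 17.9326
a^5/(5!(1-ρ)) = 293.4664/(120 × 0.376923) = 6.4882
P₀ = 1/(17.9326 + 6.4882) = 0.04095
Lq = P₀·a^5·ρ / (5!(1-ρ)²) = 0.040949 × 293.4664 × 0.62308 / (120 × 0.14207) = 0.4392
Wq = Lq/λ = 0.4392/24.3 = 0.01807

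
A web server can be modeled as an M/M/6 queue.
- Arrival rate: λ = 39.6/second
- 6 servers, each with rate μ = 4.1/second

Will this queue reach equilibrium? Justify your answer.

Stability requires ρ = λ/(cμ) < 1
ρ = 39.6/(6 × 4.1) = 39.6/24.60 = 1.6098
Since 1.6098 ≥ 1, the system is UNSTABLE.
Need c > λ/μ = 39.6/4.1 = 9.66.
Minimum servers needed: c = 10.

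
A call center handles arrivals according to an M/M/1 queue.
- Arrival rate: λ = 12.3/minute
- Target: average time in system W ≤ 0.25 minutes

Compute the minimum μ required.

For M/M/1: W = 1/(μ-λ)
Need W ≤ 0.25, so 1/(μ-λ) ≤ 0.25
μ - λ ≥ 1/0.25 = 4.0000
μ ≥ 12.3 + 4.0000 = 16.3000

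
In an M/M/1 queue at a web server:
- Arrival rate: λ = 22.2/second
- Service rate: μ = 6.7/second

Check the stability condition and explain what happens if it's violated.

Stability requires ρ = λ/(cμ) < 1
ρ = 22.2/(1 × 6.7) = 22.2/6.70 = 3.3134
Since 3.3134 ≥ 1, the system is UNSTABLE.
Queue grows without bound. Need μ > λ = 22.2.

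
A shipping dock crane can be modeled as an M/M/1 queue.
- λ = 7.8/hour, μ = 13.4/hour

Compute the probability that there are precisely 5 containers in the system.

ρ = λ/μ = 7.8/13.4 = 0.5821
P(n) = (1-ρ)ρⁿ
P(5) = (1-0.5821) × 0.5821^5
P(5) = 0.4179 × 0.06683
P(5) = 0.02793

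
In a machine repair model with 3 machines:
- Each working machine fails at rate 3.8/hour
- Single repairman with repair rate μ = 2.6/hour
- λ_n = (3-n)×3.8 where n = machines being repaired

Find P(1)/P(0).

P(1)/P(0) = ∏_{i=0}^{1-1} λ_i/μ_{i+1}
= (3-0)×3.8/2.6
= 4.3846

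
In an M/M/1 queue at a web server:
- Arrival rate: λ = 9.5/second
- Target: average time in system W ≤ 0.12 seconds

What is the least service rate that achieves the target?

For M/M/1: W = 1/(μ-λ)
Need W ≤ 0.12, so 1/(μ-λ) ≤ 0.12
μ - λ ≥ 1/0.12 = 8.3333
μ ≥ 9.5 + 8.3333 = 17.8333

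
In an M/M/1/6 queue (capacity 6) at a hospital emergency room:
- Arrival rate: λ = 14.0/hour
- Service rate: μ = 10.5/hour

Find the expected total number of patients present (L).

ρ = λ/μ = 14.0/10.5 = 1.33333
P₀ = (1-ρ)/(1-ρ^(K+1)) = (1-1.33333)/(1-1.33333^7) = -0.33333/-6.4914 = 0.05135
P_K = P₀×ρ^K = 0.05135 × 1.33333^6 = 0.05135 × 5.6186 = 0.2885
L = ρ[1 - (K+1)ρ^K + Kρ^(K+1)] / [(1-ρ)(1-ρ^(K+1))]
L = 1.33333 × (1 - 7×5.61857 + 6×7.49141) / ((1 - 1.33333) × (1 - 7.49141)) = 4.0783 patients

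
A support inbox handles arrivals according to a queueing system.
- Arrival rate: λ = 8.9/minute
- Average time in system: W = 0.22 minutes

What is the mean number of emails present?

Little's Law: L = λW
L = 8.9 × 0.22 = 1.9580 emails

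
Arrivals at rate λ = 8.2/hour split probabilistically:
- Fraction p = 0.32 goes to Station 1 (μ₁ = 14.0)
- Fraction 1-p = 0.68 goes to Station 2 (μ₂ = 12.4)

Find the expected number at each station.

Effective rates: λ₁ = 8.2×0.32 = 2.624, λ₂ = 8.2×0.68 = 5.576
Station 1: ρ₁ = 2.624/14.0 = 0.18743, L₁ = ρ₁/(1-ρ₁) = 0.18743/(1-0.18743) = 0.2307
Station 2: ρ₂ = 5.576/12.4 = 0.44968, L₂ = ρ₂/(1-ρ₂) = 0.44968/(1-0.44968) = 0.8171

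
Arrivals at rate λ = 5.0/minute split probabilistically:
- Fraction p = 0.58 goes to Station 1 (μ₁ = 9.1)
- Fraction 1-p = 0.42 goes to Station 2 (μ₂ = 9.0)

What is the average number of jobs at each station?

Effective rates: λ₁ = 5.0×0.58 = 2.9, λ₂ = 5.0×0.42 = 2.1
Station 1: ρ₁ = 2.9/9.1 = 0.31868, L₁ = ρ₁/(1-ρ₁) = 0.31868/(1-0.31868) = 0.4677
Station 2: ρ₂ = 2.1/9.0 = 0.2333, L₂ = ρ₂/(1-ρ₂) = 0.2333/(1-0.2333) = 0.3043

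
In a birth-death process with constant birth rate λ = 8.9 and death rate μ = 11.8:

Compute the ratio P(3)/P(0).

For constant rates: P(n)/P(0) = (λ/μ)^n
P(3)/P(0) = (8.9/11.8)^3 = 0.75424^3 = 0.4291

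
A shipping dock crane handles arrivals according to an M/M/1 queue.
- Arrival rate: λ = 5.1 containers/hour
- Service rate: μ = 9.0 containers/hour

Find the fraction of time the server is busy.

Server utilization: ρ = λ/μ
ρ = 5.1/9.0 = 0.5667
The server is busy 56.67% of the time.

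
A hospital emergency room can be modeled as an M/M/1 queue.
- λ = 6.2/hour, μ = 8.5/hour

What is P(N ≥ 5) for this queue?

ρ = λ/μ = 6.2/8.5 = 0.7294
P(N ≥ n) = ρⁿ
P(N ≥ 5) = 0.7294^5
P(N ≥ 5) = 0.2065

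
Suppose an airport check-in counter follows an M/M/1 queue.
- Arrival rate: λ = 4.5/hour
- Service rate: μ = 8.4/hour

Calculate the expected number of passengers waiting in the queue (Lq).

ρ = λ/μ = 4.5/8.4 = 0.5357
For M/M/1: Lq = λ²/(μ(μ-λ))
Lq = 20.25/(8.4 × 3.90)
Lq = 0.6181 passengers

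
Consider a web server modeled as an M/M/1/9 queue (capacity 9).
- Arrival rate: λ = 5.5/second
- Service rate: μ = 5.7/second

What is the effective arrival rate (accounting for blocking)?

ρ = λ/μ = 5.5/5.7 = 0.964912
P₀ = (1-ρ)/(1-ρ^(K+1)) = (1-0.964912)/(1-0.964912^10) = 0.03509/0.3004 = 0.1168
P_K = P₀×ρ^K = 0.11682 × 0.964912^9 = 0.11682 × 0.72509 = 0.08471
λ_eff = λ(1-P_K) = 5.5 × (1 - 0.08471) = 5.5 × 0.91529 = 5.0341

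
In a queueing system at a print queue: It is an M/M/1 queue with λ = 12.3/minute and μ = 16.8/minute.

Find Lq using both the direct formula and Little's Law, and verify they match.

Method 1 (direct): Lq = λ²/(μ(μ-λ)) = 151.29/(16.8 × 4.50) = 2.0012

Method 2 (Little's Law):
W = 1/(μ-λ) = 1/4.50 = 0.2222
Wq = W - 1/μ = 0.2222 - 0.05952 = 0.1627
Lq = λWq = 12.3 × 0.1627 = 2.0012 ✔ (matches Method 1)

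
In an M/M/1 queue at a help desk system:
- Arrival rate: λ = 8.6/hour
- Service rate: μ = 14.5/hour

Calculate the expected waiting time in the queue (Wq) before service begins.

First, compute utilization: ρ = λ/μ = 8.6/14.5 = 0.5931
For M/M/1: Wq = λ/(μ(μ-λ))
Wq = 8.6/(14.5 × (14.5-8.6))
Wq = 8.6/(14.5 × 5.90)
Wq = 0.1005 hours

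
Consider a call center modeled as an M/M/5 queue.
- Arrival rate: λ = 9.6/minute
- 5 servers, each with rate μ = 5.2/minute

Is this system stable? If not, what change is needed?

Stability requires ρ = λ/(cμ) < 1
ρ = 9.6/(5 × 5.2) = 9.6/26.00 = 0.3692
Since 0.3692 < 1, the system is STABLE.
The servers are busy 36.92% of the time.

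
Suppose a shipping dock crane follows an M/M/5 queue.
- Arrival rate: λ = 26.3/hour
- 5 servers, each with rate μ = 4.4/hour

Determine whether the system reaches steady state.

Stability requires ρ = λ/(cμ) < 1
ρ = 26.3/(5 × 4.4) = 26.3/22.00 = 1.1955
Since 1.1955 ≥ 1, the system is UNSTABLE.
Need c > λ/μ = 26.3/4.4 = 5.98.
Minimum servers needed: c = 6.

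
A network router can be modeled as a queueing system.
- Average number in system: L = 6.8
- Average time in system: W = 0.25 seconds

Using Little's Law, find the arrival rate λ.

Little's Law: L = λW, so λ = L/W
λ = 6.8/0.25 = 27.2000 packets/second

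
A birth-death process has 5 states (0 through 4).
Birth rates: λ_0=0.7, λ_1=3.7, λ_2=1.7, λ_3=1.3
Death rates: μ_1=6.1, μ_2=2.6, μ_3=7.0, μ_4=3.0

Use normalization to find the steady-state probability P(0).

Ratios P(n)/P(0) = (λ₀···λₙ₋₁)/(μ₁···μₙ):
P(1)/P(0) = (0.7)/(6.1) = 0.11475
P(2)/P(0) = (0.7×3.7)/(6.1×2.6) = 0.16330
P(3)/P(0) = (0.7×3.7×1.7)/(6.1×2.6×7.0) = 0.039660
P(4)/P(0) = (0.7×3.7×1.7×1.3)/(6.1×2.6×7.0×3.0) = 0.017186

Normalization: ∑ P(n) = 1
P(0) × (1.0000 + 0.11475 + 0.16330 + 0.039660 + 0.017186) = 1
P(0) × 1.3349 = 1
P(0) = 1/1.3349 = 0.7491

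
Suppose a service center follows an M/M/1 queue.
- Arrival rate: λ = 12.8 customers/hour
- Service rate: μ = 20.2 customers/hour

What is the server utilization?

Server utilization: ρ = λ/μ
ρ = 12.8/20.2 = 0.6337
The server is busy 63.37% of the time.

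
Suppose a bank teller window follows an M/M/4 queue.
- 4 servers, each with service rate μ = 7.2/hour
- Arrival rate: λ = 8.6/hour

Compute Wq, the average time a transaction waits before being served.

Traffic intensity: ρ = λ/(cμ) = 8.6/(4×7.2) = 0.2986
Since ρ = 0.2986 < 1, system is stable.
Offered load a = λ/μ = cρ = 8.6/7.2 = 1.1944
P₀ = [ Σₙ₌₀^3 aⁿ/n! + a^4/(4!(1-ρ)) ]⁻¹
Σ = a^0/0! + a^1/1! + a^2/2! + a^3/3! = 1.0000 + 1.1944 + 0.71335 + 0.28402 = 3.1918
a^4/(4!(1-ρ)) = 2.0355/(24 × 0.7014) = 0.1209
P₀ = 1/(3.1918 + 0.1209) = 0.3019
Lq = P₀·a^4·ρ / (4!(1-ρ)²) = 0.3019 × 2.0355 × 0.2986 / (24 × 0.4919) = 0.01554
Wq = Lq/λ = 0.01554/8.6 = 0.001807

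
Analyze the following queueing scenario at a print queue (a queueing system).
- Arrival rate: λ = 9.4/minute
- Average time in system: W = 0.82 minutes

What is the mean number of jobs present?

Little's Law: L = λW
L = 9.4 × 0.82 = 7.7080 jobs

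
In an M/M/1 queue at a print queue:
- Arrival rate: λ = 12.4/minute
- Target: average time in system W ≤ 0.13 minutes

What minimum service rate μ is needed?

For M/M/1: W = 1/(μ-λ)
Need W ≤ 0.13, so 1/(μ-λ) ≤ 0.13
μ - λ ≥ 1/0.13 = 7.6923
μ ≥ 12.4 + 7.6923 = 20.0923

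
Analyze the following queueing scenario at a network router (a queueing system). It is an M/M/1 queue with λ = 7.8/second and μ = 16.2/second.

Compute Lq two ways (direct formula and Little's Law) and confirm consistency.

Method 1 (direct): Lq = λ²/(μ(μ-λ)) = 60.84/(16.2 × 8.40) = 0.4471

Method 2 (Little's Law):
W = 1/(μ-λ) = 1/8.40 = 0.11905
Wq = W - 1/μ = 0.11905 - 0.061728 = 0.05732
Lq = λWq = 7.8 × 0.05732 = 0.4471 ✔ (matches Method 1)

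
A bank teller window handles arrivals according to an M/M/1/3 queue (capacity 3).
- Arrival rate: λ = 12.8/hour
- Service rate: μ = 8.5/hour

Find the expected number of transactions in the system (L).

ρ = λ/μ = 12.8/8.5 = 1.5059
P₀ = (1-ρ)/(1-ρ^(K+1)) = (1-1.5059)/(1-1.5059^4) = -0.5059/-4.1426 = 0.1221
P_K = P₀×ρ^K = 0.1221 × 1.5059^3 = 0.1221 × 3.4150 = 0.4170
L = ρ[1 - (K+1)ρ^K + Kρ^(K+1)] / [(1-ρ)(1-ρ^(K+1))]
L = 1.5059 × (1 - 4×3.41498 + 3×5.14262) / ((1 - 1.5059) × (1 - 5.14262)) = 1.9889 transactions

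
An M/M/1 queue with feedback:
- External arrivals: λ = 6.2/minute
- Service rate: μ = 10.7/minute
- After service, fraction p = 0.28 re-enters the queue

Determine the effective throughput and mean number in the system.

Effective arrival rate: λ_eff = λ/(1-p) = 6.2/(1-0.28) = 6.2/0.72 = 8.61111
ρ = λ_eff/μ = 8.61111/10.7 = 0.804777
L = ρ/(1-ρ) = 0.804777/(1-0.804777) = 4.1223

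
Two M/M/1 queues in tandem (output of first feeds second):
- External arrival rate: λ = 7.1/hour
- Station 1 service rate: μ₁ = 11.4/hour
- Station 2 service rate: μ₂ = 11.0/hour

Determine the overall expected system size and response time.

By Jackson's theorem, each station behaves as independent M/M/1.
Station 1: ρ₁ = 7.1/11.4 = 0.6228, L₁ = ρ₁/(1-ρ₁) = λ/(μ₁-λ) = 7.1/4.30 = 1.6512
Station 2: ρ₂ = 7.1/11.0 = 0.6455, L₂ = ρ₂/(1-ρ₂) = λ/(μ₂-λ) = 7.1/3.90 = 1.8205
Total: L = L₁ + L₂ = 1.6512 + 1.8205 = 3.4717
W = L/λ = 3.4717/7.1 = 0.4890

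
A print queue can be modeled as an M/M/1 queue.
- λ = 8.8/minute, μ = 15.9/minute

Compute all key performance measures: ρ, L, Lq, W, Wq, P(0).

Step 1: ρ = λ/μ = 8.8/15.9 = 0.5535
Step 2: L = λ/(μ-λ) = 8.8/7.10 = 1.2394
Step 3: Lq = λ²/(μ(μ-λ)) = 77.44/(15.9×7.10) = 0.6860
Step 4: W = 1/(μ-λ) = 1/7.10 = 0.140845
Step 5: Wq = λ/(μ(μ-λ)) = 8.8/(15.9×7.10) = 0.07795
Step 6: P(0) = 1-ρ = 0.4465
Verify: L = λW = 8.8×0.140845 = 1.2394 ✔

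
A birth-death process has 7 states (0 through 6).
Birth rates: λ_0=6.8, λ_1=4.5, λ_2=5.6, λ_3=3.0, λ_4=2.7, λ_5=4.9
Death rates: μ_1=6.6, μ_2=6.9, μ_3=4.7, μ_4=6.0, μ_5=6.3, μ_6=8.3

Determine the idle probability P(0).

Ratios P(n)/P(0) = (λ₀···λₙ₋₁)/(μ₁···μₙ):
P(1)/P(0) = (6.8)/(6.6) = 1.0303
P(2)/P(0) = (6.8×4.5)/(6.6×6.9) = 0.6719
P(3)/P(0) = (6.8×4.5×5.6)/(6.6×6.9×4.7) = 0.8006
P(4)/P(0) = (6.8×4.5×5.6×3.0)/(6.6×6.9×4.7×6.0) = 0.4003
P(5)/P(0) = (6.8×4.5×5.6×3.0×2.7)/(6.6×6.9×4.7×6.0×6.3) = 0.1716
P(6)/P(0) = (6.8×4.5×5.6×3.0×2.7×4.9)/(6.6×6.9×4.7×6.0×6.3×8.3) = 0.1013

Normalization: ∑ P(n) = 1
P(0) × (1.0000 + 1.0303 + 0.6719 + 0.8006 + 0.4003 + 0.1716 + 0.1013) = 1
P(0) × 4.1760 = 1
P(0) = 1/4.1760 = 0.2395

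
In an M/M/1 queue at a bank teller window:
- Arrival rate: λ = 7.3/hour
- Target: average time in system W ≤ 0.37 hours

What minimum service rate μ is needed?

For M/M/1: W = 1/(μ-λ)
Need W ≤ 0.37, so 1/(μ-λ) ≤ 0.37
μ - λ ≥ 1/0.37 = 2.7027
μ ≥ 7.3 + 2.7027 = 10.0027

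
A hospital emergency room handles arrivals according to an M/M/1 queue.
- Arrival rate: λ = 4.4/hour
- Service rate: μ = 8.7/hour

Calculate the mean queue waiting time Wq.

First, compute utilization: ρ = λ/μ = 4.4/8.7 = 0.5057
For M/M/1: Wq = λ/(μ(μ-λ))
Wq = 4.4/(8.7 × (8.7-4.4))
Wq = 4.4/(8.7 × 4.30)
Wq = 0.1176 hours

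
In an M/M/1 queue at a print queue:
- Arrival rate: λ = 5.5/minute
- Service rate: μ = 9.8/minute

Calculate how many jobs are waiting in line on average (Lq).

ρ = λ/μ = 5.5/9.8 = 0.5612
For M/M/1: Lq = λ²/(μ(μ-λ))
Lq = 30.25/(9.8 × 4.30)
Lq = 0.7178 jobs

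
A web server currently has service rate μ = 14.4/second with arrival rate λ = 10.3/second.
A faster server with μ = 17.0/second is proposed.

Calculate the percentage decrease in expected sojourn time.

System 1: ρ₁ = 10.3/14.4 = 0.7153, W₁ = 1/(14.4-10.3) = 0.24390
System 2: ρ₂ = 10.3/17.0 = 0.6059, W₂ = 1/(17.0-10.3) = 0.14925
Improvement: (W₁-W₂)/W₁ = (0.24390-0.14925)/0.24390 = 38.81%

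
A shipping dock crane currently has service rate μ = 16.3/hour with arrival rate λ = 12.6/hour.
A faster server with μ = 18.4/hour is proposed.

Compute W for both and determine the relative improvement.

System 1: ρ₁ = 12.6/16.3 = 0.7730, W₁ = 1/(16.3-12.6) = 0.27027
System 2: ρ₂ = 12.6/18.4 = 0.6848, W₂ = 1/(18.4-12.6) = 0.17241
Improvement: (W₁-W₂)/W₁ = (0.27027-0.17241)/0.27027 = 36.21%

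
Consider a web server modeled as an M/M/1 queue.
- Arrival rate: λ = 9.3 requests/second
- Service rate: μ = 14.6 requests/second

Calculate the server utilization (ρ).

Server utilization: ρ = λ/μ
ρ = 9.3/14.6 = 0.6370
The server is busy 63.70% of the time.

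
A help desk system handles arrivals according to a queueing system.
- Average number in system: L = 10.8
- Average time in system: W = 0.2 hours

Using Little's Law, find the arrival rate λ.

Little's Law: L = λW, so λ = L/W
λ = 10.8/0.2 = 54.0000 tickets/hour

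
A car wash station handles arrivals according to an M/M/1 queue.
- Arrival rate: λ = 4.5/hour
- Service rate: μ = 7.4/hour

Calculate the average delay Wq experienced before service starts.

First, compute utilization: ρ = λ/μ = 4.5/7.4 = 0.6081
For M/M/1: Wq = λ/(μ(μ-λ))
Wq = 4.5/(7.4 × (7.4-4.5))
Wq = 4.5/(7.4 × 2.90)
Wq = 0.2097 hours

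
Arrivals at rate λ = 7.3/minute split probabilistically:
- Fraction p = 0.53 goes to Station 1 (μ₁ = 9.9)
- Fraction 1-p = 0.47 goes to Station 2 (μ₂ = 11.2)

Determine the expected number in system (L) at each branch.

Effective rates: λ₁ = 7.3×0.53 = 3.869, λ₂ = 7.3×0.47 = 3.431
Station 1: ρ₁ = 3.869/9.9 = 0.3908, L₁ = ρ₁/(1-ρ₁) = 0.3908/(1-0.3908) = 0.6415
Station 2: ρ₂ = 3.431/11.2 = 0.30634, L₂ = ρ₂/(1-ρ₂) = 0.30634/(1-0.30634) = 0.4416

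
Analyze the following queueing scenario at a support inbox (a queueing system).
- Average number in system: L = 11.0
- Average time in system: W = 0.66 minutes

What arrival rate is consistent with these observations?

Little's Law: L = λW, so λ = L/W
λ = 11.0/0.66 = 16.6667 emails/minute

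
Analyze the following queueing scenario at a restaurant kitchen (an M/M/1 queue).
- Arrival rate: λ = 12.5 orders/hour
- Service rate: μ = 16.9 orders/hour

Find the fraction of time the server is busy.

Server utilization: ρ = λ/μ
ρ = 12.5/16.9 = 0.7396
The server is busy 73.96% of the time.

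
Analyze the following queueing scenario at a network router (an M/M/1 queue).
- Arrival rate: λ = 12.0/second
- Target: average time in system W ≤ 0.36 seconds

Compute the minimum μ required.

For M/M/1: W = 1/(μ-λ)
Need W ≤ 0.36, so 1/(μ-λ) ≤ 0.36
μ - λ ≥ 1/0.36 = 2.7778
μ ≥ 12.0 + 2.7778 = 14.7778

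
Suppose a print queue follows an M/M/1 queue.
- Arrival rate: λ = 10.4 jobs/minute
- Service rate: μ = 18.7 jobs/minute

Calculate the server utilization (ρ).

Server utilization: ρ = λ/μ
ρ = 10.4/18.7 = 0.5561
The server is busy 55.61% of the time.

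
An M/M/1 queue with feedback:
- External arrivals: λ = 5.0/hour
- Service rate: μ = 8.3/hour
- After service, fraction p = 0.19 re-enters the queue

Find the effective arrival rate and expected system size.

Effective arrival rate: λ_eff = λ/(1-p) = 5.0/(1-0.19) = 5.0/0.81 = 6.17284
ρ = λ_eff/μ = 6.17284/8.3 = 0.743716
L = ρ/(1-ρ) = 0.743716/(1-0.743716) = 2.9019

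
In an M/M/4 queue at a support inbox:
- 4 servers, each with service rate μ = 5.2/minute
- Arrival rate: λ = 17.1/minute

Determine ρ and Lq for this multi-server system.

Traffic intensity: ρ = λ/(cμ) = 17.1/(4×5.2) = 0.8221
Since ρ = 0.8221 < 1, system is stable.
Offered load a = λ/μ = cρ = 17.1/5.2 = 3.2885
P₀ = [ Σₙ₌₀^3 aⁿ/n! + a^4/(4!(1-ρ)) ]⁻¹
Σ = a^0/0! + a^1/1! + a^2/2! + a^3/3! = 1.00000 + 3.28846 + 5.40699 + 5.92689 = 15.6223
a^4/(4!(1-ρ)) = 116.94215/(24 × 0.17788462) = 27.3919
P₀ = 1/(15.6223 + 27.3919) = 0.02325
Lq = P₀·a^4·ρ / (4!(1-ρ)²) = 0.023248 × 116.9421 × 0.82212 / (24 × 0.031643) = 2.9431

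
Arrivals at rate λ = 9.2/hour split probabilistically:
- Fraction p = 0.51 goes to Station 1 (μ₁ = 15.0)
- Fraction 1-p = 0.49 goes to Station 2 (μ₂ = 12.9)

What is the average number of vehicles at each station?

Effective rates: λ₁ = 9.2×0.51 = 4.692, λ₂ = 9.2×0.49 = 4.508
Station 1: ρ₁ = 4.692/15.0 = 0.3128, L₁ = ρ₁/(1-ρ₁) = 0.3128/(1-0.3128) = 0.4552
Station 2: ρ₂ = 4.508/12.9 = 0.34946, L₂ = ρ₂/(1-ρ₂) = 0.34946/(1-0.34946) = 0.5372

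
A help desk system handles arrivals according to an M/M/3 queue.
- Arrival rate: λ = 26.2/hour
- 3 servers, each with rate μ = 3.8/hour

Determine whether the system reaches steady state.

Stability requires ρ = λ/(cμ) < 1
ρ = 26.2/(3 × 3.8) = 26.2/11.40 = 2.2982
Since 2.2982 ≥ 1, the system is UNSTABLE.
Need c > λ/μ = 26.2/3.8 = 6.89.
Minimum servers needed: c = 7.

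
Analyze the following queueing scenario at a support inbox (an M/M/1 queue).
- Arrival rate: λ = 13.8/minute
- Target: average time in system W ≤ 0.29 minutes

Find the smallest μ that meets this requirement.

For M/M/1: W = 1/(μ-λ)
Need W ≤ 0.29, so 1/(μ-λ) ≤ 0.29
μ - λ ≥ 1/0.29 = 3.4483
μ ≥ 13.8 + 3.4483 = 17.2483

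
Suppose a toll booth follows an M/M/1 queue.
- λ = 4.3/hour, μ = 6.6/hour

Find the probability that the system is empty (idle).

ρ = λ/μ = 4.3/6.6 = 0.6515
P(0) = 1 - ρ = 1 - 0.6515 = 0.3485
The server is idle 34.85% of the time.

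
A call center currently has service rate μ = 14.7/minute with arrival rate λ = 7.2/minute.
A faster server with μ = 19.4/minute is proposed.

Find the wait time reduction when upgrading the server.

System 1: ρ₁ = 7.2/14.7 = 0.4898, W₁ = 1/(14.7-7.2) = 0.13333
System 2: ρ₂ = 7.2/19.4 = 0.3711, W₂ = 1/(19.4-7.2) = 0.081967
Improvement: (W₁-W₂)/W₁ = (0.13333-0.081967)/0.13333 = 38.52%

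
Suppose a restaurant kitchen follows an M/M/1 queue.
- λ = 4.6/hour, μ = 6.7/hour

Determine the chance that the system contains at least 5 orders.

ρ = λ/μ = 4.6/6.7 = 0.6866
P(N ≥ n) = ρⁿ
P(N ≥ 5) = 0.6866^5
P(N ≥ 5) = 0.1526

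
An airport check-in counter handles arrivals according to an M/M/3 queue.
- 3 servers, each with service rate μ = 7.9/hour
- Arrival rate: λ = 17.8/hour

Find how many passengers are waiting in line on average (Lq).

Traffic intensity: ρ = λ/(cμ) = 17.8/(3×7.9) = 0.7511
Since ρ = 0.7511 < 1, system is stable.
Offered load a = λ/μ = cρ = 17.8/7.9 = 2.2532
P₀ = [ Σₙ₌₀^2 aⁿ/n! + a^3/(3!(1-ρ)) ]⁻¹
Σ = a^0/0! + a^1/1! + a^2/2! = 1.00000 + 2.25316 + 2.53838 = 5.7915
a^3/(3!(1-ρ)) = 11.43875/(6 × 0.2489451) = 7.6581
P₀ = 1/(5.7915 + 7.6581) = 0.07435
Lq = P₀·a^3·ρ / (3!(1-ρ)²) = 0.074351 × 11.4388 × 0.75105 / (6 × 0.061974) = 1.7178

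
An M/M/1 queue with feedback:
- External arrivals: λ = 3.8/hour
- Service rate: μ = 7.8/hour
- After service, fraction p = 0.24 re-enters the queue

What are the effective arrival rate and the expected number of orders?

Effective arrival rate: λ_eff = λ/(1-p) = 3.8/(1-0.24) = 3.8/0.76 = 5.0000
ρ = λ_eff/μ = 5.0000/7.8 = 0.64103
L = ρ/(1-ρ) = 0.64103/(1-0.64103) = 1.7857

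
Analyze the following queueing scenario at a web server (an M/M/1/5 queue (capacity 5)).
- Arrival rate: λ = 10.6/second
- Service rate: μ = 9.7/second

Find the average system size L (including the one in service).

ρ = λ/μ = 10.6/9.7 = 1.09278
P₀ = (1-ρ)/(1-ρ^(K+1)) = (1-1.09278)/(1-1.09278^6) = -0.09278/-0.7029 = 0.1320
P_K = P₀×ρ^K = 0.1320 × 1.09278^5 = 0.1320 × 1.5583 = 0.2057
L = ρ[1 - (K+1)ρ^K + Kρ^(K+1)] / [(1-ρ)(1-ρ^(K+1))]
L = 1.09278 × (1 - 6×1.5583453 + 5×1.7029286) / ((1 - 1.09278) × (1 - 1.7029286)) = 2.7575 requests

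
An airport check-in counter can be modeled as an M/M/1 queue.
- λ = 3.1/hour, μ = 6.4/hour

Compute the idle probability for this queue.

ρ = λ/μ = 3.1/6.4 = 0.4844
P(0) = 1 - ρ = 1 - 0.4844 = 0.5156
The server is idle 51.56% of the time.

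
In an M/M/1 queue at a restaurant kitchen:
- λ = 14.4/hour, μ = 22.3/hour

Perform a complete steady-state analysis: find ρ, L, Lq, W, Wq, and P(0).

Step 1: ρ = λ/μ = 14.4/22.3 = 0.6457
Step 2: L = λ/(μ-λ) = 14.4/7.90 = 1.8228
Step 3: Lq = λ²/(μ(μ-λ)) = 207.36/(22.3×7.90) = 1.1770
Step 4: W = 1/(μ-λ) = 1/7.90 = 0.12658
Step 5: Wq = λ/(μ(μ-λ)) = 14.4/(22.3×7.90) = 0.08174
Step 6: P(0) = 1-ρ = 0.3543
Verify: L = λW = 14.4×0.12658 = 1.8228 ✔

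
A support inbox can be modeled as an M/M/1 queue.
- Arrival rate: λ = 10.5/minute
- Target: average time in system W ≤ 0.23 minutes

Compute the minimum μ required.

For M/M/1: W = 1/(μ-λ)
Need W ≤ 0.23, so 1/(μ-λ) ≤ 0.23
μ - λ ≥ 1/0.23 = 4.3478
μ ≥ 10.5 + 4.3478 = 14.8478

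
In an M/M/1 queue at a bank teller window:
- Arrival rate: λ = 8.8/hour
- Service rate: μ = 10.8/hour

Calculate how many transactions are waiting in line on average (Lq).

ρ = λ/μ = 8.8/10.8 = 0.8148
For M/M/1: Lq = λ²/(μ(μ-λ))
Lq = 77.44/(10.8 × 2.00)
Lq = 3.5852 transactions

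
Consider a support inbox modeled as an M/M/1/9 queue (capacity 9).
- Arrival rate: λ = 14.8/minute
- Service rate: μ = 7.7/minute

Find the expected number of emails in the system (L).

ρ = λ/μ = 14.8/7.7 = 1.92208
P₀ = (1-ρ)/(1-ρ^(K+1)) = (1-1.92208)/(1-1.92208^10) = -0.9221/-687.1999 = 0.001342
P_K = P₀×ρ^K = 0.0013418 × 1.92208^9 = 0.0013418 × 358.0496 = 0.4804
L = ρ[1 - (K+1)ρ^K + Kρ^(K+1)] / [(1-ρ)(1-ρ^(K+1))]
L = 1.92208 × (1 - 10×358.0496 + 9×688.1999) / ((1 - 1.92208) × (1 - 688.1999)) = 7.9300 emails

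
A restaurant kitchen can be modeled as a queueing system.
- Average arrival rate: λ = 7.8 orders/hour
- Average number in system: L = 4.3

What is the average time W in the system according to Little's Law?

Little's Law: L = λW, so W = L/λ
W = 4.3/7.8 = 0.5513 hours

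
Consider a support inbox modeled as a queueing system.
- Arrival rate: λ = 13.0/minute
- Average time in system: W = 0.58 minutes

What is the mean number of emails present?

Little's Law: L = λW
L = 13.0 × 0.58 = 7.5400 emails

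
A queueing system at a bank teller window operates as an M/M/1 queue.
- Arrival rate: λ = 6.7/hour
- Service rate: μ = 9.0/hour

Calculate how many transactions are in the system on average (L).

ρ = λ/μ = 6.7/9.0 = 0.7444
For M/M/1: L = λ/(μ-λ)
L = 6.7/(9.0-6.7) = 6.7/2.30
L = 2.9130 transactions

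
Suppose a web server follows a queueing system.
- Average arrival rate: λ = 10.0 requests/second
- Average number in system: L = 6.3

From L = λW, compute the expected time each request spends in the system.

Little's Law: L = λW, so W = L/λ
W = 6.3/10.0 = 0.6300 seconds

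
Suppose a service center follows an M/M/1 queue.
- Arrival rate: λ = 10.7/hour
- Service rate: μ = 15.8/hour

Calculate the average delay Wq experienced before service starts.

First, compute utilization: ρ = λ/μ = 10.7/15.8 = 0.6772
For M/M/1: Wq = λ/(μ(μ-λ))
Wq = 10.7/(15.8 × (15.8-10.7))
Wq = 10.7/(15.8 × 5.10)
Wq = 0.1328 hours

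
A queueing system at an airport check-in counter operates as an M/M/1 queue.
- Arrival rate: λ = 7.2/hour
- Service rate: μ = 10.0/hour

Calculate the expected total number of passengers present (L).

ρ = λ/μ = 7.2/10.0 = 0.7200
For M/M/1: L = λ/(μ-λ)
L = 7.2/(10.0-7.2) = 7.2/2.80
L = 2.5714 passengers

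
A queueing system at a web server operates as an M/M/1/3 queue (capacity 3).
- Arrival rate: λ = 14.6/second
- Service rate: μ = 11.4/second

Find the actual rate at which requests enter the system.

ρ = λ/μ = 14.6/11.4 = 1.280702
P₀ = (1-ρ)/(1-ρ^(K+1)) = (1-1.280702)/(1-1.280702^4) = -0.2807/-1.6902 = 0.1661
P_K = P₀×ρ^K = 0.1661 × 1.280702^3 = 0.1661 × 2.1006 = 0.3489
λ_eff = λ(1-P_K) = 14.6 × (1 - 0.34885) = 14.6 × 0.65115 = 9.5068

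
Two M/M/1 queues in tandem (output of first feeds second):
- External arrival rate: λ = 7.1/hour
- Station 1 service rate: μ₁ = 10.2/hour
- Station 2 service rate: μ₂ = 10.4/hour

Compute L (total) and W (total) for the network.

By Jackson's theorem, each station behaves as independent M/M/1.
Station 1: ρ₁ = 7.1/10.2 = 0.6961, L₁ = ρ₁/(1-ρ₁) = λ/(μ₁-λ) = 7.1/3.10 = 2.2903
Station 2: ρ₂ = 7.1/10.4 = 0.6827, L₂ = ρ₂/(1-ρ₂) = λ/(μ₂-λ) = 7.1/3.30 = 2.1515
Total: L = L₁ + L₂ = 2.2903 + 2.1515 = 4.4418
W = L/λ = 4.4418/7.1 = 0.6256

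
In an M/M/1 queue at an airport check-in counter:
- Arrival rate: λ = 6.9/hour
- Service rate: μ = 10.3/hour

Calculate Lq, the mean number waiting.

ρ = λ/μ = 6.9/10.3 = 0.6699
For M/M/1: Lq = λ²/(μ(μ-λ))
Lq = 47.61/(10.3 × 3.40)
Lq = 1.3595 passengers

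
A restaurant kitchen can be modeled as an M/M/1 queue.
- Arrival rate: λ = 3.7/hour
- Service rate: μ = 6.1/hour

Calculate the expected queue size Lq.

ρ = λ/μ = 3.7/6.1 = 0.6066
For M/M/1: Lq = λ²/(μ(μ-λ))
Lq = 13.69/(6.1 × 2.40)
Lq = 0.9351 orders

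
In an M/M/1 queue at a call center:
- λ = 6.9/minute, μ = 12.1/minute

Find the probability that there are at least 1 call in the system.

ρ = λ/μ = 6.9/12.1 = 0.5702
P(N ≥ n) = ρⁿ
P(N ≥ 1) = 0.5702^1
P(N ≥ 1) = 0.5702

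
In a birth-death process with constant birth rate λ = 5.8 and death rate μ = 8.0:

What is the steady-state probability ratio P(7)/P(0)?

For constant rates: P(n)/P(0) = (λ/μ)^n
P(7)/P(0) = (5.8/8.0)^7 = 0.7250^7 = 0.1053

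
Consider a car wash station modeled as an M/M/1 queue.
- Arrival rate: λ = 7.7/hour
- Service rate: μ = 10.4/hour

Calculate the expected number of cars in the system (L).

ρ = λ/μ = 7.7/10.4 = 0.7404
For M/M/1: L = λ/(μ-λ)
L = 7.7/(10.4-7.7) = 7.7/2.70
L = 2.8519 cars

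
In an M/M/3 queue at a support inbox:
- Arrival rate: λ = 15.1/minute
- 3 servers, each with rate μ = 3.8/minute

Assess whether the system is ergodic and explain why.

Stability requires ρ = λ/(cμ) < 1
ρ = 15.1/(3 × 3.8) = 15.1/11.40 = 1.3246
Since 1.3246 ≥ 1, the system is UNSTABLE.
Need c > λ/μ = 15.1/3.8 = 3.97.
Minimum servers needed: c = 4.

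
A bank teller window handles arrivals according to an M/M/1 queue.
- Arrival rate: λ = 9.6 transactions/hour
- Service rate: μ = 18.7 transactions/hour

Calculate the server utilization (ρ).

Server utilization: ρ = λ/μ
ρ = 9.6/18.7 = 0.5134
The server is busy 51.34% of the time.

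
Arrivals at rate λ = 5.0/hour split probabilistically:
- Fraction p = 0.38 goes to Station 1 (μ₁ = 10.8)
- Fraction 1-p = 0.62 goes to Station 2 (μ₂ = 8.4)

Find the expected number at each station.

Effective rates: λ₁ = 5.0×0.38 = 1.9, λ₂ = 5.0×0.62 = 3.1
Station 1: ρ₁ = 1.9/10.8 = 0.17593, L₁ = ρ₁/(1-ρ₁) = 0.17593/(1-0.17593) = 0.2135
Station 2: ρ₂ = 3.1/8.4 = 0.36905, L₂ = ρ₂/(1-ρ₂) = 0.36905/(1-0.36905) = 0.5849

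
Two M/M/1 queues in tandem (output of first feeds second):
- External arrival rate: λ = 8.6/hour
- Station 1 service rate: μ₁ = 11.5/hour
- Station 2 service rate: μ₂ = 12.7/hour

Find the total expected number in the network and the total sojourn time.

By Jackson's theorem, each station behaves as independent M/M/1.
Station 1: ρ₁ = 8.6/11.5 = 0.7478, L₁ = ρ₁/(1-ρ₁) = λ/(μ₁-λ) = 8.6/2.90 = 2.9655
Station 2: ρ₂ = 8.6/12.7 = 0.6772, L₂ = ρ₂/(1-ρ₂) = λ/(μ₂-λ) = 8.6/4.10 = 2.0976
Total: L = L₁ + L₂ = 2.9655 + 2.0976 = 5.0631
W = L/λ = 5.0631/8.6 = 0.5887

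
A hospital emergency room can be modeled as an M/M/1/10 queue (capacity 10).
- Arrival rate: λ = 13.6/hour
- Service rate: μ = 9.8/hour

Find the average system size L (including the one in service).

ρ = λ/μ = 13.6/9.8 = 1.38776
P₀ = (1-ρ)/(1-ρ^(K+1)) = (1-1.38776)/(1-1.38776^11) = -0.3878/-35.7670 = 0.01084
P_K = P₀×ρ^K = 0.01084 × 1.38776^10 = 0.01084 × 26.4938 = 0.2872
L = ρ[1 - (K+1)ρ^K + Kρ^(K+1)] / [(1-ρ)(1-ρ^(K+1))]
L = 1.38776 × (1 - 11×26.4938 + 10×36.7670) / ((1 - 1.38776) × (1 - 36.7670)) = 7.7286 patients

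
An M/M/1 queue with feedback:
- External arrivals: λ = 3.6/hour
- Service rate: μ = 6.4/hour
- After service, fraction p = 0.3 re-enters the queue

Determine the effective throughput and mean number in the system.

Effective arrival rate: λ_eff = λ/(1-p) = 3.6/(1-0.3) = 3.6/0.70 = 5.14286
ρ = λ_eff/μ = 5.14286/6.4 = 0.80357
L = ρ/(1-ρ) = 0.80357/(1-0.80357) = 4.0909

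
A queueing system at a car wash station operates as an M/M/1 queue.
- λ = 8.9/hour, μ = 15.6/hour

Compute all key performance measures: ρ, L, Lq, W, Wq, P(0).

Step 1: ρ = λ/μ = 8.9/15.6 = 0.5705
Step 2: L = λ/(μ-λ) = 8.9/6.70 = 1.3284
Step 3: Lq = λ²/(μ(μ-λ)) = 79.21/(15.6×6.70) = 0.7578
Step 4: W = 1/(μ-λ) = 1/6.70 = 0.149254
Step 5: Wq = λ/(μ(μ-λ)) = 8.9/(15.6×6.70) = 0.08515
Step 6: P(0) = 1-ρ = 0.4295
Verify: L = λW = 8.9×0.149254 = 1.3284 ✔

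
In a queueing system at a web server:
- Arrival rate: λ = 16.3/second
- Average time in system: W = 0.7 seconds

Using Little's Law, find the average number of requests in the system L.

Little's Law: L = λW
L = 16.3 × 0.7 = 11.4100 requests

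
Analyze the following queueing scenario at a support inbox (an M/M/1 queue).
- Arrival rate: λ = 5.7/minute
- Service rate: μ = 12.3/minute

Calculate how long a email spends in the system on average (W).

First, compute utilization: ρ = λ/μ = 5.7/12.3 = 0.4634
For M/M/1: W = 1/(μ-λ)
W = 1/(12.3-5.7) = 1/6.60
W = 0.1515 minutes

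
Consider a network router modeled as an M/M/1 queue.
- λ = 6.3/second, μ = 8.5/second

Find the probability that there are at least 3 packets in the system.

ρ = λ/μ = 6.3/8.5 = 0.7412
P(N ≥ n) = ρⁿ
P(N ≥ 3) = 0.7412^3
P(N ≥ 3) = 0.4072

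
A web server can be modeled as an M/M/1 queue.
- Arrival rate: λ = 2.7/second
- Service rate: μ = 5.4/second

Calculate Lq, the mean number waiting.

ρ = λ/μ = 2.7/5.4 = 0.5000
For M/M/1: Lq = λ²/(μ(μ-λ))
Lq = 7.29/(5.4 × 2.70)
Lq = 0.5000 requests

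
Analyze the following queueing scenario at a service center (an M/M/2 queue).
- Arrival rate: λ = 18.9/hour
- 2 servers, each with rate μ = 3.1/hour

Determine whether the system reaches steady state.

Stability requires ρ = λ/(cμ) < 1
ρ = 18.9/(2 × 3.1) = 18.9/6.20 = 3.0484
Since 3.0484 ≥ 1, the system is UNSTABLE.
Need c > λ/μ = 18.9/3.1 = 6.10.
Minimum servers needed: c = 7.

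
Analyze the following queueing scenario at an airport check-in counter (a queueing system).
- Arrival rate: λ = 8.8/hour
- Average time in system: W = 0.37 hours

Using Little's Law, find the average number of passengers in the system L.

Little's Law: L = λW
L = 8.8 × 0.37 = 3.2560 passengers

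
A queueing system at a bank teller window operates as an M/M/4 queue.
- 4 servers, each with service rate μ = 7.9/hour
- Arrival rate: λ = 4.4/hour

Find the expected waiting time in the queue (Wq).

Traffic intensity: ρ = λ/(cμ) = 4.4/(4×7.9) = 0.1392
Since ρ = 0.1392 < 1, system is stable.
Offered load a = λ/μ = cρ = 4.4/7.9 = 0.5570
P₀ = [ Σₙ₌₀^3 aⁿ/n! + a^4/(4!(1-ρ)) ]⁻¹
Σ = a^0/0! + a^1/1! + a^2/2! + a^3/3! = 1.0000 + 0.5570 + 0.1551 + 0.02880 = 1.7409
a^4/(4!(1-ρ)) = 0.09623/(24 × 0.8608) = 0.004658
P₀ = 1/(1.7409 + 0.004658) = 0.5729
Lq = P₀·a^4·ρ / (4!(1-ρ)²) = 0.57290 × 0.096228 × 0.13924 / (24 × 0.74091) = 0.0004317
Wq = Lq/λ = 0.0004317/4.4 = 0.00009811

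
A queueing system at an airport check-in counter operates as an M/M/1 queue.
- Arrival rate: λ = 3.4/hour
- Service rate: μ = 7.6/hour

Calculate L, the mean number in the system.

ρ = λ/μ = 3.4/7.6 = 0.4474
For M/M/1: L = λ/(μ-λ)
L = 3.4/(7.6-3.4) = 3.4/4.20
L = 0.8095 passengers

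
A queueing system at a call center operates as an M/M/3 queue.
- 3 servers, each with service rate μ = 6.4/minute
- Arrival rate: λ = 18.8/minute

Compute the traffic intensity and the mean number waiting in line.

Traffic intensity: ρ = λ/(cμ) = 18.8/(3×6.4) = 0.9792
Since ρ = 0.9792 < 1, system is stable.
Offered load a = λ/μ = cρ = 18.8/6.4 = 2.9375
P₀ = [ Σₙ₌₀^2 aⁿ/n! + a^3/(3!(1-ρ)) ]⁻¹
Σ = a^0/0! + a^1/1! + a^2/2! = 1.0000 + 2.9375 + 4.3145 = 8.2520
a^3/(3!(1-ρ)) = 25.34741/(6 × 0.02083333) = 202.7793
P₀ = 1/(8.2520 + 202.7793) = 0.004739
Lq = P₀·a^3·ρ / (3!(1-ρ)²) = 0.004738635 × 25.34741 × 0.9791667 / (6 × 0.0004340278) = 45.1622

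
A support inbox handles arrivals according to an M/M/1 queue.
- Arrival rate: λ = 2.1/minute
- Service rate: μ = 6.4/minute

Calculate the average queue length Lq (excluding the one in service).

ρ = λ/μ = 2.1/6.4 = 0.3281
For M/M/1: Lq = λ²/(μ(μ-λ))
Lq = 4.41/(6.4 × 4.30)
Lq = 0.1602 emails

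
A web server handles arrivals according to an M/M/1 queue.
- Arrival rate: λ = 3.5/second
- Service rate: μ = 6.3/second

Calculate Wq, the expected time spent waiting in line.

First, compute utilization: ρ = λ/μ = 3.5/6.3 = 0.5556
For M/M/1: Wq = λ/(μ(μ-λ))
Wq = 3.5/(6.3 × (6.3-3.5))
Wq = 3.5/(6.3 × 2.80)
Wq = 0.1984 seconds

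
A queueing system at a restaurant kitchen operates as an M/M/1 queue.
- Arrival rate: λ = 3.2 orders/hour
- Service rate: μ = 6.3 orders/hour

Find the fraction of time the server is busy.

Server utilization: ρ = λ/μ
ρ = 3.2/6.3 = 0.5079
The server is busy 50.79% of the time.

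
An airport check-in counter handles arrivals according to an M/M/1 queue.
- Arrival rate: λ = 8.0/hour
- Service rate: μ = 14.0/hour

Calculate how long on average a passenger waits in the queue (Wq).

First, compute utilization: ρ = λ/μ = 8.0/14.0 = 0.5714
For M/M/1: Wq = λ/(μ(μ-λ))
Wq = 8.0/(14.0 × (14.0-8.0))
Wq = 8.0/(14.0 × 6.00)
Wq = 0.09524 hours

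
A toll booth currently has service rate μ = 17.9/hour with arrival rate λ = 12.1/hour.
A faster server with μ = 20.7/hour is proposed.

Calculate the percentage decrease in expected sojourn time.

System 1: ρ₁ = 12.1/17.9 = 0.6760, W₁ = 1/(17.9-12.1) = 0.17241
System 2: ρ₂ = 12.1/20.7 = 0.5845, W₂ = 1/(20.7-12.1) = 0.11628
Improvement: (W₁-W₂)/W₁ = (0.17241-0.11628)/0.17241 = 32.56%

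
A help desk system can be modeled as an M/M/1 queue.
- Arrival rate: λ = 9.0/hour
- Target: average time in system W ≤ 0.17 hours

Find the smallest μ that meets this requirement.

For M/M/1: W = 1/(μ-λ)
Need W ≤ 0.17, so 1/(μ-λ) ≤ 0.17
μ - λ ≥ 1/0.17 = 5.8824
μ ≥ 9.0 + 5.8824 = 14.8824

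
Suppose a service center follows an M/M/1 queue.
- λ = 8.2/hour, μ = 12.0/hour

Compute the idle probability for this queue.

ρ = λ/μ = 8.2/12.0 = 0.6833
P(0) = 1 - ρ = 1 - 0.6833 = 0.3167
The server is idle 31.67% of the time.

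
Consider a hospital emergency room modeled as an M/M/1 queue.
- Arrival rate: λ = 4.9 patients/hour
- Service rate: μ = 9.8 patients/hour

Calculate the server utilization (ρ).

Server utilization: ρ = λ/μ
ρ = 4.9/9.8 = 0.5000
The server is busy 50.00% of the time.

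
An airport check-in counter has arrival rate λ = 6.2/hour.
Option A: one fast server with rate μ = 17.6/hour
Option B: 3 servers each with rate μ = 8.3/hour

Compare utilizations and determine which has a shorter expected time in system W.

Option A: single server μ = 17.6 (M/M/1)
  ρ_A = 6.2/17.6 = 0.3523
  W_A = 1/(μ-λ) = 1/(17.6-6.2) = 1/11.40 = 0.08772

Option B: 3 servers μ = 8.3 (M/M/3)
  ρ_B = λ/(cμ) = 6.2/(3×8.3) = 0.2490
  Offered load a = λ/μ = cρ = 6.2/8.3 = 0.7470
  P₀ = [ Σₙ₌₀^2 aⁿ/n! + a^3/(3!(1-ρ)) ]⁻¹
  Σ = a^0/0! + a^1/1! + a^2/2! = 1.0000 + 0.7470 + 0.2790 = 2.0260
  a^3/(3!(1-ρ)) = 0.4168/(6 × 0.7510) = 0.09250
  P₀ = 1/(2.0260 + 0.09250) = 0.4720
  Lq = P₀·a^3·ρ / (3!(1-ρ)²) = 0.4720 × 0.4168 × 0.2490 / (6 × 0.5640) = 0.01448
  Wq_B = Lq/λ = 0.01448/6.2 = 0.002335
  W_B = Wq_B + 1/μ = 0.002335 + 0.1205 = 0.1228

Since W_A = 0.08772 < W_B = 0.1228, Option A (single fast server) has the shorter time in system.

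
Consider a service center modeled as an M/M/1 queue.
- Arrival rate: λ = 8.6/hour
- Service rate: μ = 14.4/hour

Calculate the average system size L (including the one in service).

ρ = λ/μ = 8.6/14.4 = 0.5972
For M/M/1: L = λ/(μ-λ)
L = 8.6/(14.4-8.6) = 8.6/5.80
L = 1.4828 customers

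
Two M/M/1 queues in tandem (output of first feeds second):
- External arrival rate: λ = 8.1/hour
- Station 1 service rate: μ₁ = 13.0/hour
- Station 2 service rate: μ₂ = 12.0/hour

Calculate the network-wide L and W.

By Jackson's theorem, each station behaves as independent M/M/1.
Station 1: ρ₁ = 8.1/13.0 = 0.6231, L₁ = ρ₁/(1-ρ₁) = λ/(μ₁-λ) = 8.1/4.90 = 1.6531
Station 2: ρ₂ = 8.1/12.0 = 0.6750, L₂ = ρ₂/(1-ρ₂) = λ/(μ₂-λ) = 8.1/3.90 = 2.0769
Total: L = L₁ + L₂ = 1.6531 + 2.0769 = 3.7300
W = L/λ = 3.7300/8.1 = 0.4605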